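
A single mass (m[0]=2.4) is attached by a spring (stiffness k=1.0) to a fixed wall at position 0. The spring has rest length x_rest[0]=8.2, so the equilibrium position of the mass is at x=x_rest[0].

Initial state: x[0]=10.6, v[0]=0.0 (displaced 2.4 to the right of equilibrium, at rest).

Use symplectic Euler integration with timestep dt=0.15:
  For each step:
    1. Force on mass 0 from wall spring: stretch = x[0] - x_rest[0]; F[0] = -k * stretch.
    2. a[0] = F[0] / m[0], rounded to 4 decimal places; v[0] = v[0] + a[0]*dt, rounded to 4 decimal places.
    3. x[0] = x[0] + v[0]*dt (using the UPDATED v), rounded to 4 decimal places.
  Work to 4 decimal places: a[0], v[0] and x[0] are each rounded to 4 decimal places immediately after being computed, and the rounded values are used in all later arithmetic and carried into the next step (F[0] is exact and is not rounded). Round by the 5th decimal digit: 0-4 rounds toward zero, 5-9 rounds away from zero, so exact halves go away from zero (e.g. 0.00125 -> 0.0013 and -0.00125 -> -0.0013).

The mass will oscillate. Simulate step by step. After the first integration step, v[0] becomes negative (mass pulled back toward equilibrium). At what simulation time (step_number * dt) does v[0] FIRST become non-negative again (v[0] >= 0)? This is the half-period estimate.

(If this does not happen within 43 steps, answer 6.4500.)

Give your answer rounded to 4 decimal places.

Step 0: x=[10.6000] v=[0.0000]
Step 1: x=[10.5775] v=[-0.1500]
Step 2: x=[10.5327] v=[-0.2986]
Step 3: x=[10.4660] v=[-0.4444]
Step 4: x=[10.3781] v=[-0.5860]
Step 5: x=[10.2698] v=[-0.7221]
Step 6: x=[10.1421] v=[-0.8515]
Step 7: x=[9.9962] v=[-0.9729]
Step 8: x=[9.8334] v=[-1.0852]
Step 9: x=[9.6553] v=[-1.1873]
Step 10: x=[9.4636] v=[-1.2783]
Step 11: x=[9.2600] v=[-1.3573]
Step 12: x=[9.0465] v=[-1.4236]
Step 13: x=[8.8250] v=[-1.4765]
Step 14: x=[8.5977] v=[-1.5156]
Step 15: x=[8.3666] v=[-1.5405]
Step 16: x=[8.1340] v=[-1.5509]
Step 17: x=[7.9020] v=[-1.5468]
Step 18: x=[7.6728] v=[-1.5282]
Step 19: x=[7.4485] v=[-1.4952]
Step 20: x=[7.2313] v=[-1.4482]
Step 21: x=[7.0231] v=[-1.3877]
Step 22: x=[6.8260] v=[-1.3141]
Step 23: x=[6.6418] v=[-1.2282]
Step 24: x=[6.4722] v=[-1.1308]
Step 25: x=[6.3188] v=[-1.0228]
Step 26: x=[6.1830] v=[-0.9052]
Step 27: x=[6.0661] v=[-0.7791]
Step 28: x=[5.9692] v=[-0.6457]
Step 29: x=[5.8933] v=[-0.5063]
Step 30: x=[5.8390] v=[-0.3621]
Step 31: x=[5.8068] v=[-0.2145]
Step 32: x=[5.7971] v=[-0.0649]
Step 33: x=[5.8099] v=[0.0853]
First v>=0 after going negative at step 33, time=4.9500

Answer: 4.9500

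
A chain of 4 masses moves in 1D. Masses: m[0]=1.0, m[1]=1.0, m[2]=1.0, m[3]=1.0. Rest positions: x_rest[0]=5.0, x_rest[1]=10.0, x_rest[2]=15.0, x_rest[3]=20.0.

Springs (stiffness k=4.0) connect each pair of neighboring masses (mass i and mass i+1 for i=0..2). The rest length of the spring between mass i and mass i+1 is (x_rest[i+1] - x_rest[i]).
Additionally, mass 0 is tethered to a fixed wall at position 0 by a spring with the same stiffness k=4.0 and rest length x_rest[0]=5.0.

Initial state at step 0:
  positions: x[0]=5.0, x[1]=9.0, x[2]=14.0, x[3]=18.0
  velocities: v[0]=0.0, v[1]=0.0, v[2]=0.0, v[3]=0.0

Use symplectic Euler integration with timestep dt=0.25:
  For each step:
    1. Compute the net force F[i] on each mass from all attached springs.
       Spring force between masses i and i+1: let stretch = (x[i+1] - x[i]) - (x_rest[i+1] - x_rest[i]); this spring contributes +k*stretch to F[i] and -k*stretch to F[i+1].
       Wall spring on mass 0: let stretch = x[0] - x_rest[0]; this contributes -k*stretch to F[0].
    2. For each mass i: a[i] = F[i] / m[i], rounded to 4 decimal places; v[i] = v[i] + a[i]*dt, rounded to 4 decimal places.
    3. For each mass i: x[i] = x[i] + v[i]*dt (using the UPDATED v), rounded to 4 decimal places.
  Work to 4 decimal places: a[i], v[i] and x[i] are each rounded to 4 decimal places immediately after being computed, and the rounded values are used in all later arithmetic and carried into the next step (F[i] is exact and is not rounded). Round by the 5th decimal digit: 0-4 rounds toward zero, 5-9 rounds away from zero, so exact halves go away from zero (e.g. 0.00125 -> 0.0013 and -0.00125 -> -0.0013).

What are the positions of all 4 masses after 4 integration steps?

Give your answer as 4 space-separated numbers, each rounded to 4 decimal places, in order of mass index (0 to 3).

Answer: 4.3555 9.1797 13.9102 19.2032

Derivation:
Step 0: x=[5.0000 9.0000 14.0000 18.0000] v=[0.0000 0.0000 0.0000 0.0000]
Step 1: x=[4.7500 9.2500 13.7500 18.2500] v=[-1.0000 1.0000 -1.0000 1.0000]
Step 2: x=[4.4375 9.5000 13.5000 18.6250] v=[-1.2500 1.0000 -1.0000 1.5000]
Step 3: x=[4.2813 9.4844 13.5313 18.9688] v=[-0.6250 -0.0625 0.1250 1.3750]
Step 4: x=[4.3555 9.1797 13.9102 19.2032] v=[0.2968 -1.2187 1.5156 0.9375]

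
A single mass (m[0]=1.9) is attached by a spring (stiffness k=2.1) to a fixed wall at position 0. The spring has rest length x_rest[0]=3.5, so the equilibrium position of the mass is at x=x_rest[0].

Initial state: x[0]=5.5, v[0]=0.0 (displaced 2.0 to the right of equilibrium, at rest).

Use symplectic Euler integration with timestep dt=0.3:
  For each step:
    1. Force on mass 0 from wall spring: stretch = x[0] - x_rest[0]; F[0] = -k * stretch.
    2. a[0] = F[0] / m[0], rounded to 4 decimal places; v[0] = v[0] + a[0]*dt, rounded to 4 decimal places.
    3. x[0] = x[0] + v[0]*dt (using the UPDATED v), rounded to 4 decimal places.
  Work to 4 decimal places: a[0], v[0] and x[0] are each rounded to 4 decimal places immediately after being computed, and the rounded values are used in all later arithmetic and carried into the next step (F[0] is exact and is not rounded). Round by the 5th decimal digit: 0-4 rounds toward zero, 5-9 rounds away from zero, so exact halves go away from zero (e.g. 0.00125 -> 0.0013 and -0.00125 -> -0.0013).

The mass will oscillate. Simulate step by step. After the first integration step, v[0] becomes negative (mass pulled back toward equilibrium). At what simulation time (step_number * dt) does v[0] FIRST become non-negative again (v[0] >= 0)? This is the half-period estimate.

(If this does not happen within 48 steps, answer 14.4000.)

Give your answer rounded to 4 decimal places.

Step 0: x=[5.5000] v=[0.0000]
Step 1: x=[5.3010] v=[-0.6632]
Step 2: x=[4.9229] v=[-1.2604]
Step 3: x=[4.4032] v=[-1.7322]
Step 4: x=[3.7937] v=[-2.0317]
Step 5: x=[3.1550] v=[-2.1291]
Step 6: x=[2.5506] v=[-2.0147]
Step 7: x=[2.0406] v=[-1.6999]
Step 8: x=[1.6758] v=[-1.2160]
Step 9: x=[1.4925] v=[-0.6111]
Step 10: x=[1.5089] v=[0.0545]
First v>=0 after going negative at step 10, time=3.0000

Answer: 3.0000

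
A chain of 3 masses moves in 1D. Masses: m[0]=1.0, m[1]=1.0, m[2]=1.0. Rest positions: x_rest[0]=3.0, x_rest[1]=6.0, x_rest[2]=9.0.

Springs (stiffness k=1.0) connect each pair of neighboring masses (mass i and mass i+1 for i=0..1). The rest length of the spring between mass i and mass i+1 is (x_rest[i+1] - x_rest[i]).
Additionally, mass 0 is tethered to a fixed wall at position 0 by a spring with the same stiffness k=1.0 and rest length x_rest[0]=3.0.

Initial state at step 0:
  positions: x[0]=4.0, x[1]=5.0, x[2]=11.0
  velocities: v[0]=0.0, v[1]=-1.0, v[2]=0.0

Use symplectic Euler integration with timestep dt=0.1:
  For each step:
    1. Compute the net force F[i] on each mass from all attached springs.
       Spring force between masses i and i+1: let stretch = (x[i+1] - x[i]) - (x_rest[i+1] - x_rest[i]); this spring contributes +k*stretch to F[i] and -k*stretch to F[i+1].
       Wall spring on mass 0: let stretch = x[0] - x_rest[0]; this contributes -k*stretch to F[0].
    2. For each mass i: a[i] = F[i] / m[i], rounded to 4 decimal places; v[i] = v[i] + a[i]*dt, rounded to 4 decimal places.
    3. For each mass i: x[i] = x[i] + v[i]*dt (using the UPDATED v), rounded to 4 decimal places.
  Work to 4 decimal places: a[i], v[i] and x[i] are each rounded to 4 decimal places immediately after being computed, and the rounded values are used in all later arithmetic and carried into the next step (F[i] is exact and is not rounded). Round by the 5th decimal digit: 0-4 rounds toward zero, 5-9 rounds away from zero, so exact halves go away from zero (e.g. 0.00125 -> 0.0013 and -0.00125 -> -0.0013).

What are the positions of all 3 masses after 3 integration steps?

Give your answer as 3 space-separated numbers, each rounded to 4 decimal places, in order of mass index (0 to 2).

Answer: 3.8215 5.0000 10.8200

Derivation:
Step 0: x=[4.0000 5.0000 11.0000] v=[0.0000 -1.0000 0.0000]
Step 1: x=[3.9700 4.9500 10.9700] v=[-0.3000 -0.5000 -0.3000]
Step 2: x=[3.9101 4.9504 10.9098] v=[-0.5990 0.0040 -0.6020]
Step 3: x=[3.8215 5.0000 10.8200] v=[-0.8860 0.4959 -0.8979]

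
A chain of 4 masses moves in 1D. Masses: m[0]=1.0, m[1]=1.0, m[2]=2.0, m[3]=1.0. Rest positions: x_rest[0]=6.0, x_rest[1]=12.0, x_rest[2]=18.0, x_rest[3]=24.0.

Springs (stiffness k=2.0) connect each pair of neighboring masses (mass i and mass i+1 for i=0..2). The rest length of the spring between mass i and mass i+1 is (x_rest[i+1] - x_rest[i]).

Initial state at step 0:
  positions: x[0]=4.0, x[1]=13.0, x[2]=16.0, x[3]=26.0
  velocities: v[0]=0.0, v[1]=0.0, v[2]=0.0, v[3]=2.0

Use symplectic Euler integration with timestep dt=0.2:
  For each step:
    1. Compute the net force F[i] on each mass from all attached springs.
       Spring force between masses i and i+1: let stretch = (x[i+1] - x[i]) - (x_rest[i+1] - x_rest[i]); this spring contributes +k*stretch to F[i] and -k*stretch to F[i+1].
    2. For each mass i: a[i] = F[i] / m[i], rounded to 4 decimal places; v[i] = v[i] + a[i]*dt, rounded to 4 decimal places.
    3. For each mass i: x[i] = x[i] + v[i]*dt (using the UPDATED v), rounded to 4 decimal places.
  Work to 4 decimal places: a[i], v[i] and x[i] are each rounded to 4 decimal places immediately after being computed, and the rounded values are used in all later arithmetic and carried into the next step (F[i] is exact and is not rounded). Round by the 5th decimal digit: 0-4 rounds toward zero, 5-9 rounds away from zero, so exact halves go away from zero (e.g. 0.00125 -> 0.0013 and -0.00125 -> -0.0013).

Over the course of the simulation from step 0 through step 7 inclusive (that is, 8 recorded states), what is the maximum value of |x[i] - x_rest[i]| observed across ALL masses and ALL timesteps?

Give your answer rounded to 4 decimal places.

Step 0: x=[4.0000 13.0000 16.0000 26.0000] v=[0.0000 0.0000 0.0000 2.0000]
Step 1: x=[4.2400 12.5200 16.2800 26.0800] v=[1.2000 -2.4000 1.4000 0.4000]
Step 2: x=[4.6624 11.6784 16.8016 25.8560] v=[2.1120 -4.2080 2.6080 -1.1200]
Step 3: x=[5.1661 10.6854 17.4804 25.3876] v=[2.5184 -4.9651 3.3942 -2.3418]
Step 4: x=[5.6313 9.7944 18.2037 24.7667] v=[2.3261 -4.4548 3.6166 -3.1047]
Step 5: x=[5.9496 9.2431 18.8532 24.1007] v=[1.5913 -2.7563 3.2473 -3.3299]
Step 6: x=[6.0513 9.1972 19.3282 23.4949] v=[0.5087 -0.2297 2.3748 -3.0289]
Step 7: x=[5.9247 9.7101 19.5646 23.0358] v=[-0.6329 2.5643 1.1819 -2.2956]
Max displacement = 2.8028

Answer: 2.8028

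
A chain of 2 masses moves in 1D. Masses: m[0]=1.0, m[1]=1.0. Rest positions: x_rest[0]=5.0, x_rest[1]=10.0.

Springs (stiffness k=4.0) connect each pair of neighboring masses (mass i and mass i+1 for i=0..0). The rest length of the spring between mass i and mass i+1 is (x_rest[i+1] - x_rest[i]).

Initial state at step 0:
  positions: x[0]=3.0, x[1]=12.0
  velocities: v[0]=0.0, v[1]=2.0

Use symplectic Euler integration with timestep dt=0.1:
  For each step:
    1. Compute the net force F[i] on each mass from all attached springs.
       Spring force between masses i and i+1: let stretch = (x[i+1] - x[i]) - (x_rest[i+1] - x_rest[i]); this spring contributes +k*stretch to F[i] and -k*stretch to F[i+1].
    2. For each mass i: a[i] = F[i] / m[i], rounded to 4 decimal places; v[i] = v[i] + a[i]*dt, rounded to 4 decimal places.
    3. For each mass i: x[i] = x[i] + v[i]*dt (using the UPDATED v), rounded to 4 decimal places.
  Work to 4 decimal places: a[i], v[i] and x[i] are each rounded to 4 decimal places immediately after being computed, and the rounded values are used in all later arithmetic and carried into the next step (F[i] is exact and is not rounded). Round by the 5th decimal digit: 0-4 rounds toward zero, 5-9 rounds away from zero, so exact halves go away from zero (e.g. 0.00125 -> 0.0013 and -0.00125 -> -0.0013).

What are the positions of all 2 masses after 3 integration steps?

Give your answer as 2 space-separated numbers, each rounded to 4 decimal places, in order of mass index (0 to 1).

Step 0: x=[3.0000 12.0000] v=[0.0000 2.0000]
Step 1: x=[3.1600 12.0400] v=[1.6000 0.4000]
Step 2: x=[3.4752 11.9248] v=[3.1520 -1.1520]
Step 3: x=[3.9284 11.6716] v=[4.5318 -2.5318]

Answer: 3.9284 11.6716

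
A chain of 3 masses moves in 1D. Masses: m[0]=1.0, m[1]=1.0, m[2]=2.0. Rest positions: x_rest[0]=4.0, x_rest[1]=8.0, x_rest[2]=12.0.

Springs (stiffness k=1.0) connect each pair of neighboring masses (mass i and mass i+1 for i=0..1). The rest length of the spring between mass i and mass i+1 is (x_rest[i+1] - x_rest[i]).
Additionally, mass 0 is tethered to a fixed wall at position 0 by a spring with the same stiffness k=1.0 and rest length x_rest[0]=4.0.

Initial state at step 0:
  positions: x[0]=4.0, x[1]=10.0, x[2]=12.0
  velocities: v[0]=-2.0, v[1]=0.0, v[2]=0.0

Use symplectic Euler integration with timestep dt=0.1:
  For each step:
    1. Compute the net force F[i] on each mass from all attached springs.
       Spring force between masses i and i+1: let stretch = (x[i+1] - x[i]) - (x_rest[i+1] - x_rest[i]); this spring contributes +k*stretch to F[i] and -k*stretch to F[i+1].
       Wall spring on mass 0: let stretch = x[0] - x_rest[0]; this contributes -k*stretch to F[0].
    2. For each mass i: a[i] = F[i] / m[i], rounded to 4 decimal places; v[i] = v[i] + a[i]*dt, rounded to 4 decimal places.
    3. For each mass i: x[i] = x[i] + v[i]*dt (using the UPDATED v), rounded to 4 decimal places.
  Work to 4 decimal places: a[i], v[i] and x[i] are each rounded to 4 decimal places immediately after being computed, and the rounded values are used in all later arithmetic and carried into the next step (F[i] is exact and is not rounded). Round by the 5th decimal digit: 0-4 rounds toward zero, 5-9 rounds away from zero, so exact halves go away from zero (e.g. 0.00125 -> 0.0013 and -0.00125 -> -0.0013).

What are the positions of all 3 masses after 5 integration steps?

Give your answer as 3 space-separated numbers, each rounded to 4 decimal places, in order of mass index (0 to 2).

Step 0: x=[4.0000 10.0000 12.0000] v=[-2.0000 0.0000 0.0000]
Step 1: x=[3.8200 9.9600 12.0100] v=[-1.8000 -0.4000 0.1000]
Step 2: x=[3.6632 9.8791 12.0298] v=[-1.5680 -0.8090 0.1975]
Step 3: x=[3.5319 9.7576 12.0588] v=[-1.3127 -1.2155 0.2900]
Step 4: x=[3.4276 9.5968 12.0963] v=[-1.0433 -1.6080 0.3749]
Step 5: x=[3.3507 9.3993 12.1413] v=[-0.7691 -1.9750 0.4499]

Answer: 3.3507 9.3993 12.1413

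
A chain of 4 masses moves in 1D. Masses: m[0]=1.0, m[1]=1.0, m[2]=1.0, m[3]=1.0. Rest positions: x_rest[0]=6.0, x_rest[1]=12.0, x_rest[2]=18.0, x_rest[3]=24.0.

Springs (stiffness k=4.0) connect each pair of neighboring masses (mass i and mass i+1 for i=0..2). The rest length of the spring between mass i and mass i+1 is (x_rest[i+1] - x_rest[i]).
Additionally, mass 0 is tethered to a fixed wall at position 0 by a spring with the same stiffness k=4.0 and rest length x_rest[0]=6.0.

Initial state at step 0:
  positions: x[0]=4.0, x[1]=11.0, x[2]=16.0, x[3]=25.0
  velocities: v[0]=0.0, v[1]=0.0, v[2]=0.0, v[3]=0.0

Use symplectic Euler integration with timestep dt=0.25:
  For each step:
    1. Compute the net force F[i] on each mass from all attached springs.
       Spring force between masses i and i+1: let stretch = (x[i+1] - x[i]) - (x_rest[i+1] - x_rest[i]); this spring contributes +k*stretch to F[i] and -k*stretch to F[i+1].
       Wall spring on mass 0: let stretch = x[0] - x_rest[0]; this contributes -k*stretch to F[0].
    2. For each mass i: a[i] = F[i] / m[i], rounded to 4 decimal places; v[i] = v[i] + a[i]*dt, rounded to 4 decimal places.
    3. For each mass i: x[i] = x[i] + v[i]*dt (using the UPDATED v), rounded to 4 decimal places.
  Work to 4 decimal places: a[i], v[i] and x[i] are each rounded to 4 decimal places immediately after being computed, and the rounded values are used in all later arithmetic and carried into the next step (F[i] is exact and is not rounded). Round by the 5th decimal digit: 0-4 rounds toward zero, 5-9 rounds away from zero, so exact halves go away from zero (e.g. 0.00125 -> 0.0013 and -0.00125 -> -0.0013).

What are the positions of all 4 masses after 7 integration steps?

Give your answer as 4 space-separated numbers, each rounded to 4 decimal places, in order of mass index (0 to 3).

Step 0: x=[4.0000 11.0000 16.0000 25.0000] v=[0.0000 0.0000 0.0000 0.0000]
Step 1: x=[4.7500 10.5000 17.0000 24.2500] v=[3.0000 -2.0000 4.0000 -3.0000]
Step 2: x=[5.7500 10.1875 18.1875 23.1875] v=[4.0000 -1.2500 4.7500 -4.2500]
Step 3: x=[6.4219 10.7656 18.6250 22.3750] v=[2.6875 2.3125 1.7500 -3.2500]
Step 4: x=[6.5742 12.2227 18.0352 22.1250] v=[0.6093 5.8282 -2.3594 -1.0000]
Step 5: x=[6.4951 13.7208 17.0147 22.3526] v=[-0.3164 5.9922 -4.0821 0.9102]
Step 6: x=[6.5987 14.2359 16.5052 22.7457] v=[0.4142 2.0604 -2.0381 1.5723]
Step 7: x=[6.9619 13.4090 16.9885 23.0787] v=[1.4527 -3.3075 1.9331 1.3318]

Answer: 6.9619 13.4090 16.9885 23.0787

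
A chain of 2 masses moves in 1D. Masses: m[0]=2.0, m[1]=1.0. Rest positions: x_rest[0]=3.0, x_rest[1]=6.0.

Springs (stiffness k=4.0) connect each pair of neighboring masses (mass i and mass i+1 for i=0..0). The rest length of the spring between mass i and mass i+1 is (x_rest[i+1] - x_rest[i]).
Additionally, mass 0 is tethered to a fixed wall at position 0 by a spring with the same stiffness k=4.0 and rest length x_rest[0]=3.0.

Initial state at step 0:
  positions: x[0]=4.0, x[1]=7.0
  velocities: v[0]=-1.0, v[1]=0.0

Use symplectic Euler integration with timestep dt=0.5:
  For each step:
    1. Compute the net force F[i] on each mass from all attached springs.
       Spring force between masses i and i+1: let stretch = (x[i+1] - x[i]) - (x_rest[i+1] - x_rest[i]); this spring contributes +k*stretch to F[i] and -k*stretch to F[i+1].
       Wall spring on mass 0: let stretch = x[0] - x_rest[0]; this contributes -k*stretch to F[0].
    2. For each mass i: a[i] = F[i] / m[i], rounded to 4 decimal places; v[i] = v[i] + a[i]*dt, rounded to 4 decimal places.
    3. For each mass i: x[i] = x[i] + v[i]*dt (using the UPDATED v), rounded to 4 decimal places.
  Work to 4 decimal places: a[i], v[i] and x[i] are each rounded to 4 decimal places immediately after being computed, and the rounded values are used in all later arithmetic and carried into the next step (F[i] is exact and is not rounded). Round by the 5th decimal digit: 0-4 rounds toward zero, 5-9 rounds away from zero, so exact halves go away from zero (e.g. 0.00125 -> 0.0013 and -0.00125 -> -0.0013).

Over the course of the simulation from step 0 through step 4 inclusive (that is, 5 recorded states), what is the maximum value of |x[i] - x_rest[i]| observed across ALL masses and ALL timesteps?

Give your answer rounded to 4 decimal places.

Answer: 2.0000

Derivation:
Step 0: x=[4.0000 7.0000] v=[-1.0000 0.0000]
Step 1: x=[3.0000 7.0000] v=[-2.0000 0.0000]
Step 2: x=[2.5000 6.0000] v=[-1.0000 -2.0000]
Step 3: x=[2.5000 4.5000] v=[0.0000 -3.0000]
Step 4: x=[2.2500 4.0000] v=[-0.5000 -1.0000]
Max displacement = 2.0000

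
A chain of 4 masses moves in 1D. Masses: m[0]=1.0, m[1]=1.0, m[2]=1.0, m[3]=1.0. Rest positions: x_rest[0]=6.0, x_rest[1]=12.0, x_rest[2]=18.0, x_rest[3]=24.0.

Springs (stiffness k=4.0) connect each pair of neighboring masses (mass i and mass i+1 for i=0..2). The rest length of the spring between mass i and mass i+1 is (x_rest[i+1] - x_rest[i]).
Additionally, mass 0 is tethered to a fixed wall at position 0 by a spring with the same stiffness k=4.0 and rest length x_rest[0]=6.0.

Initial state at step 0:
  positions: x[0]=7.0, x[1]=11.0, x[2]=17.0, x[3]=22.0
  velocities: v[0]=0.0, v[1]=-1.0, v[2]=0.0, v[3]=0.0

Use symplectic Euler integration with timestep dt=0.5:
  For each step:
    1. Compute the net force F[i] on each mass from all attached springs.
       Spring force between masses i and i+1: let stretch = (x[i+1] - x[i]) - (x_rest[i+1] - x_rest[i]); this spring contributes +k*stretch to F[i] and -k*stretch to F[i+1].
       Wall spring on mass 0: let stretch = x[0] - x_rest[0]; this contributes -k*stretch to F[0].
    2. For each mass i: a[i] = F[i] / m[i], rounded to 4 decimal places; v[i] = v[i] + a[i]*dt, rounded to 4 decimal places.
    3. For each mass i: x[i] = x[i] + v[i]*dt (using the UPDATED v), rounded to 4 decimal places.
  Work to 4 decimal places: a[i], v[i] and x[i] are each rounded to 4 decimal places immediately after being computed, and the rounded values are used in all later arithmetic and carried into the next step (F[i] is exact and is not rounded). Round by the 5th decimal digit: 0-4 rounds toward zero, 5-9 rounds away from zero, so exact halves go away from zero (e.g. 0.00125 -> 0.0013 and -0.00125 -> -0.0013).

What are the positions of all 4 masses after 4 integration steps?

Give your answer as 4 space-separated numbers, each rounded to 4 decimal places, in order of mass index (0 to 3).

Answer: 6.0000 12.0000 17.5000 23.5000

Derivation:
Step 0: x=[7.0000 11.0000 17.0000 22.0000] v=[0.0000 -1.0000 0.0000 0.0000]
Step 1: x=[4.0000 12.5000 16.0000 23.0000] v=[-6.0000 3.0000 -2.0000 2.0000]
Step 2: x=[5.5000 9.0000 18.5000 23.0000] v=[3.0000 -7.0000 5.0000 0.0000]
Step 3: x=[5.0000 11.5000 16.0000 24.5000] v=[-1.0000 5.0000 -5.0000 3.0000]
Step 4: x=[6.0000 12.0000 17.5000 23.5000] v=[2.0000 1.0000 3.0000 -2.0000]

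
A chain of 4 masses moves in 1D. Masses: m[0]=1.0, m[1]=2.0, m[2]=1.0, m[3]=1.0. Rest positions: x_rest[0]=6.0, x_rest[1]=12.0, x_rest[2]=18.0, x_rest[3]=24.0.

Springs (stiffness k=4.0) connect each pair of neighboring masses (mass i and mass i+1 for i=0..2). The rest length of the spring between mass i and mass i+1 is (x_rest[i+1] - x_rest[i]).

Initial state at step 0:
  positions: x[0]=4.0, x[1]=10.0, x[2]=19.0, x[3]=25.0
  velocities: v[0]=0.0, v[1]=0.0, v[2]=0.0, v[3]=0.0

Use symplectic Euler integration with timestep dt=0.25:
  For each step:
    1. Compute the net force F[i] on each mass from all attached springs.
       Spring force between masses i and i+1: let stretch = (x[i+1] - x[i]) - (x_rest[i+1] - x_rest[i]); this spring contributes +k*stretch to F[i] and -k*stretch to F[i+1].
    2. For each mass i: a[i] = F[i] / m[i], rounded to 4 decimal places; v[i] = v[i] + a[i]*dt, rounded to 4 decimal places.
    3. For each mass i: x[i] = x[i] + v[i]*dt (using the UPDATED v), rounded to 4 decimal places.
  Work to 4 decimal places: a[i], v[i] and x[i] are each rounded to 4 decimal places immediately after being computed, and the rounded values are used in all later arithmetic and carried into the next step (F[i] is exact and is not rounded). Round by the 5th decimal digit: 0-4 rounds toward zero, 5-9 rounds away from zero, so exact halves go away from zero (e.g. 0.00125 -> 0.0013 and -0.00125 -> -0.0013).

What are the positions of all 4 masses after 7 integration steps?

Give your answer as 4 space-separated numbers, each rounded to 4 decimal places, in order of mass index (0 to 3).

Answer: 6.9685 11.5833 17.2319 20.6335

Derivation:
Step 0: x=[4.0000 10.0000 19.0000 25.0000] v=[0.0000 0.0000 0.0000 0.0000]
Step 1: x=[4.0000 10.3750 18.2500 25.0000] v=[0.0000 1.5000 -3.0000 0.0000]
Step 2: x=[4.0938 10.9375 17.2188 24.8125] v=[0.3750 2.2500 -4.1250 -0.7500]
Step 3: x=[4.3985 11.4297 16.5157 24.2266] v=[1.2187 1.9688 -2.8126 -2.3437]
Step 4: x=[4.9610 11.6788 16.4688 23.2130] v=[2.2499 0.9962 -0.1877 -4.0546]
Step 5: x=[5.7029 11.6869 16.9104 22.0133] v=[2.9677 0.0323 1.7665 -4.7988]
Step 6: x=[6.4408 11.5999 17.3219 21.0379] v=[2.9517 -0.3480 1.6459 -3.9017]
Step 7: x=[6.9685 11.5833 17.2319 20.6335] v=[2.1108 -0.0666 -0.3601 -1.6177]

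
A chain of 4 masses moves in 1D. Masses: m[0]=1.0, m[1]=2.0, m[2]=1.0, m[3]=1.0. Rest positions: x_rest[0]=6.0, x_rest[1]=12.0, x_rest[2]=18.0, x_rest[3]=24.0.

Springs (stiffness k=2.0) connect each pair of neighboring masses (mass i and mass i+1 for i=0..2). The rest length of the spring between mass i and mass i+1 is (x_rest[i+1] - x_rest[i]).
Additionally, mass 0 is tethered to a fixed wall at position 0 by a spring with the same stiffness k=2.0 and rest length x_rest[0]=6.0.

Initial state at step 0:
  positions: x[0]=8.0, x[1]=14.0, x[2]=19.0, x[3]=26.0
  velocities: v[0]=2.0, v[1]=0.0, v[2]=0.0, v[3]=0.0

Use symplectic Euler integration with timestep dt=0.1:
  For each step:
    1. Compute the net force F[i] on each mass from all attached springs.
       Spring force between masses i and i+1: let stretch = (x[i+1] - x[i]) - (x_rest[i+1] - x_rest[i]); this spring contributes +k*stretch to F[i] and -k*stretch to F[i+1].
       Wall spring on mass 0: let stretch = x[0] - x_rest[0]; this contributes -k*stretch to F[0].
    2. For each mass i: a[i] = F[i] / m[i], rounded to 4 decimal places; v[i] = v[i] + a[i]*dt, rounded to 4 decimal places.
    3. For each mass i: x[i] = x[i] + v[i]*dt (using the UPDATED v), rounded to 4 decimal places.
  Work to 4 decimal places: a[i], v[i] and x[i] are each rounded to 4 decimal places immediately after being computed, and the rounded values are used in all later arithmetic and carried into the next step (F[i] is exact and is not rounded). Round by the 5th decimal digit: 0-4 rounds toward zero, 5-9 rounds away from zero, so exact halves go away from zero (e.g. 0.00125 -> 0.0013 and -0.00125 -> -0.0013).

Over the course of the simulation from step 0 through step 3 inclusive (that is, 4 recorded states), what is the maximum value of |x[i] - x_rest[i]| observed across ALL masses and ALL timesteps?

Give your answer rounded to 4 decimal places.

Step 0: x=[8.0000 14.0000 19.0000 26.0000] v=[2.0000 0.0000 0.0000 0.0000]
Step 1: x=[8.1600 13.9900 19.0400 25.9800] v=[1.6000 -0.1000 0.4000 -0.2000]
Step 2: x=[8.2734 13.9722 19.1178 25.9412] v=[1.1340 -0.1780 0.7780 -0.3880]
Step 3: x=[8.3353 13.9489 19.2292 25.8859] v=[0.6191 -0.2333 1.1136 -0.5527]
Max displacement = 2.3353

Answer: 2.3353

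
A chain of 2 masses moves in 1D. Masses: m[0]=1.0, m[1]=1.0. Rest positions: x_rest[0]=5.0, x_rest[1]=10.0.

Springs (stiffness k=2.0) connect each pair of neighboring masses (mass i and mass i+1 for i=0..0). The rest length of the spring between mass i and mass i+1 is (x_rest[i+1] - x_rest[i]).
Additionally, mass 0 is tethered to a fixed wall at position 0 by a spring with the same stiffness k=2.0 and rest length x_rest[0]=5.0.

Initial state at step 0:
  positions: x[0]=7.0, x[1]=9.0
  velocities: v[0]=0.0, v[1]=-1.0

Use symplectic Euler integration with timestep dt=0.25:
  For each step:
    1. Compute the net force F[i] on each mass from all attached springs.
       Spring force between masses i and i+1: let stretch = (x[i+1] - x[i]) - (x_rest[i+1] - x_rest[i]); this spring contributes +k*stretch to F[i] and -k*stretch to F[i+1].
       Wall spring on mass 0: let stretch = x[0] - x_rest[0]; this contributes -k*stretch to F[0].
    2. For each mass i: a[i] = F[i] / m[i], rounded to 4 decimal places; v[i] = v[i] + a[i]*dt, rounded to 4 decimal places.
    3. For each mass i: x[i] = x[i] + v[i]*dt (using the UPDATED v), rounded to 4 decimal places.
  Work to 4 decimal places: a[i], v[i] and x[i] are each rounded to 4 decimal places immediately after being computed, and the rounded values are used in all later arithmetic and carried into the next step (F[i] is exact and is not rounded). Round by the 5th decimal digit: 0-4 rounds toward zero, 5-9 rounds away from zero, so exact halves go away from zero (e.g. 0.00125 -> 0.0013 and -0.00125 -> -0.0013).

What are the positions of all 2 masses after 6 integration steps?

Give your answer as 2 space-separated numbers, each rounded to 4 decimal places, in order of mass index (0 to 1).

Answer: 2.8518 10.2496

Derivation:
Step 0: x=[7.0000 9.0000] v=[0.0000 -1.0000]
Step 1: x=[6.3750 9.1250] v=[-2.5000 0.5000]
Step 2: x=[5.2969 9.5313] v=[-4.3125 1.6250]
Step 3: x=[4.0860 10.0333] v=[-4.8438 2.0078]
Step 4: x=[3.1077 10.4169] v=[-3.9132 1.5342]
Step 5: x=[2.6546 10.5118] v=[-1.8125 0.3796]
Step 6: x=[2.8518 10.2496] v=[0.7888 -1.0490]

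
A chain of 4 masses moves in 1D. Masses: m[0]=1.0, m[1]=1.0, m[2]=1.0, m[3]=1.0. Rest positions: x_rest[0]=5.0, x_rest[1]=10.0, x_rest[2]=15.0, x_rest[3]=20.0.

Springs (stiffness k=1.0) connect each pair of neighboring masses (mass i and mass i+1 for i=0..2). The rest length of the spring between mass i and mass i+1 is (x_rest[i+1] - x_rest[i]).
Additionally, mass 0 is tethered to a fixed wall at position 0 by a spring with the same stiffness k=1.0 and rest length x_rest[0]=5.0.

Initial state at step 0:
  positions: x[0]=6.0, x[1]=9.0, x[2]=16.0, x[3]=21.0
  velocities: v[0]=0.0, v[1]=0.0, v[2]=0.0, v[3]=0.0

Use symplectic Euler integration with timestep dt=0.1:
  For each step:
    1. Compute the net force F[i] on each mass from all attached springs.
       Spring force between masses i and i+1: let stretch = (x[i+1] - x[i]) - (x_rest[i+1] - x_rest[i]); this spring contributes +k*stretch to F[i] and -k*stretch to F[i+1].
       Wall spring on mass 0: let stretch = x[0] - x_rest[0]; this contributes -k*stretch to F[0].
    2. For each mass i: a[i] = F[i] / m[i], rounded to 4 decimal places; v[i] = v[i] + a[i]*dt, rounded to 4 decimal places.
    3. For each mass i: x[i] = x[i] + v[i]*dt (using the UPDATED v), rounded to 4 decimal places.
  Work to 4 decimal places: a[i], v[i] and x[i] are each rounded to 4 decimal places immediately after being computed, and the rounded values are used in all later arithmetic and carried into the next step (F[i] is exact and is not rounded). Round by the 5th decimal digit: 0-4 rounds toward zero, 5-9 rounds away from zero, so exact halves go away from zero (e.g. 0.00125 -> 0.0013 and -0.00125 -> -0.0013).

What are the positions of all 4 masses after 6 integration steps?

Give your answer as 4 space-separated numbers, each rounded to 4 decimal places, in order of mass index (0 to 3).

Step 0: x=[6.0000 9.0000 16.0000 21.0000] v=[0.0000 0.0000 0.0000 0.0000]
Step 1: x=[5.9700 9.0400 15.9800 21.0000] v=[-0.3000 0.4000 -0.2000 0.0000]
Step 2: x=[5.9110 9.1187 15.9408 20.9998] v=[-0.5900 0.7870 -0.3920 -0.0020]
Step 3: x=[5.8250 9.2335 15.8840 20.9990] v=[-0.8603 1.1484 -0.5683 -0.0079]
Step 4: x=[5.7148 9.3808 15.8118 20.9971] v=[-1.1020 1.4726 -0.7219 -0.0194]
Step 5: x=[5.5841 9.5557 15.7272 20.9933] v=[-1.3069 1.7491 -0.8465 -0.0379]
Step 6: x=[5.4373 9.7526 15.6335 20.9869] v=[-1.4682 1.9691 -0.9370 -0.0645]

Answer: 5.4373 9.7526 15.6335 20.9869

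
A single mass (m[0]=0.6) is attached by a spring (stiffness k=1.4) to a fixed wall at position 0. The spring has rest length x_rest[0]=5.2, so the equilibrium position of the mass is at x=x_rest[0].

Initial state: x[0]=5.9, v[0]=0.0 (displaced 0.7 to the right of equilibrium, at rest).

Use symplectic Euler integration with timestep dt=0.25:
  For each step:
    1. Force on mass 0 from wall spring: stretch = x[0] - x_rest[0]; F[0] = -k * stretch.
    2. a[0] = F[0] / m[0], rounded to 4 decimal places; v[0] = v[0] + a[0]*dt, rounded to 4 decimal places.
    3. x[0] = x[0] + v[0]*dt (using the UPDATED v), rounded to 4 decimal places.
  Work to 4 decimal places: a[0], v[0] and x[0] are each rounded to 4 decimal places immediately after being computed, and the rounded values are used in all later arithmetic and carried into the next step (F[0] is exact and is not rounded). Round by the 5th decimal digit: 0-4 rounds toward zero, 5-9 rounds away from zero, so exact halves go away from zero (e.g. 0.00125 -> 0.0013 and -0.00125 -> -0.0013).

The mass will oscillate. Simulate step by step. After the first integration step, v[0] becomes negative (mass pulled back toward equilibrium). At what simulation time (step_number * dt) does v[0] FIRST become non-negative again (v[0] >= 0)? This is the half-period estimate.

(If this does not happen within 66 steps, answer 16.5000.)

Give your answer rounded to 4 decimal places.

Step 0: x=[5.9000] v=[0.0000]
Step 1: x=[5.7979] v=[-0.4083]
Step 2: x=[5.6086] v=[-0.7571]
Step 3: x=[5.3597] v=[-0.9955]
Step 4: x=[5.0875] v=[-1.0887]
Step 5: x=[4.8317] v=[-1.0231]
Step 6: x=[4.6296] v=[-0.8083]
Step 7: x=[4.5107] v=[-0.4756]
Step 8: x=[4.4923] v=[-0.0735]
Step 9: x=[4.5771] v=[0.3393]
First v>=0 after going negative at step 9, time=2.2500

Answer: 2.2500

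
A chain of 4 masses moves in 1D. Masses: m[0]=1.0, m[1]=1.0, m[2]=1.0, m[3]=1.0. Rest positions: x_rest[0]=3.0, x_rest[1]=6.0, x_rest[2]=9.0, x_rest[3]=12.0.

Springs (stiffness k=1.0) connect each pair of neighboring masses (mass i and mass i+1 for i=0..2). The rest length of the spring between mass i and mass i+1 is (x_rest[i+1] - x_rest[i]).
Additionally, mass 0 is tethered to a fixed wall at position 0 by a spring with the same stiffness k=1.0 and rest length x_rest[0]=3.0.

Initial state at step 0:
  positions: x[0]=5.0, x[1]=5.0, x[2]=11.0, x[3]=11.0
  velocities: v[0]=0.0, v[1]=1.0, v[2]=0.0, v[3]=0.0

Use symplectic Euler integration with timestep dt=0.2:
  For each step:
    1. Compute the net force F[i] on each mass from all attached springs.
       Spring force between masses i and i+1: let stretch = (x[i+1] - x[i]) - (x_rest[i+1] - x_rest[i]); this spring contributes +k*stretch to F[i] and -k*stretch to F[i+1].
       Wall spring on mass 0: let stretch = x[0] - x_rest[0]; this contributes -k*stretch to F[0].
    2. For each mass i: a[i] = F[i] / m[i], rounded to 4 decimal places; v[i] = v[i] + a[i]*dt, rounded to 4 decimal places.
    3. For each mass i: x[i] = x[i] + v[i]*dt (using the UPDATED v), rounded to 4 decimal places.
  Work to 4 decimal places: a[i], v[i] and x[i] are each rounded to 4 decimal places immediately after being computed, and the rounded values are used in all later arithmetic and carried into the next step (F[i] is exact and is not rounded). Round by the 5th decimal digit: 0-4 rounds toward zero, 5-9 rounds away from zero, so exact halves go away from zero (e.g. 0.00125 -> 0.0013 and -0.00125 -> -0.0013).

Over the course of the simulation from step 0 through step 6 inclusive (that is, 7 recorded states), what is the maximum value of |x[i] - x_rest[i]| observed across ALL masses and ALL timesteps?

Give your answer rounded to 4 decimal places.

Answer: 2.6161

Derivation:
Step 0: x=[5.0000 5.0000 11.0000 11.0000] v=[0.0000 1.0000 0.0000 0.0000]
Step 1: x=[4.8000 5.4400 10.7600 11.1200] v=[-1.0000 2.2000 -1.2000 0.6000]
Step 2: x=[4.4336 6.0672 10.3216 11.3456] v=[-1.8320 3.1360 -2.1920 1.1280]
Step 3: x=[3.9552 6.7992 9.7540 11.6502] v=[-2.3920 3.6602 -2.8381 1.5232]
Step 4: x=[3.4324 7.5357 9.1440 11.9990] v=[-2.6142 3.6824 -3.0498 1.7440]
Step 5: x=[2.9364 8.1724 8.5839 12.3536] v=[-2.4800 3.1834 -2.8005 1.7730]
Step 6: x=[2.5324 8.6161 8.1581 12.6774] v=[-2.0201 2.2185 -2.1289 1.6191]
Max displacement = 2.6161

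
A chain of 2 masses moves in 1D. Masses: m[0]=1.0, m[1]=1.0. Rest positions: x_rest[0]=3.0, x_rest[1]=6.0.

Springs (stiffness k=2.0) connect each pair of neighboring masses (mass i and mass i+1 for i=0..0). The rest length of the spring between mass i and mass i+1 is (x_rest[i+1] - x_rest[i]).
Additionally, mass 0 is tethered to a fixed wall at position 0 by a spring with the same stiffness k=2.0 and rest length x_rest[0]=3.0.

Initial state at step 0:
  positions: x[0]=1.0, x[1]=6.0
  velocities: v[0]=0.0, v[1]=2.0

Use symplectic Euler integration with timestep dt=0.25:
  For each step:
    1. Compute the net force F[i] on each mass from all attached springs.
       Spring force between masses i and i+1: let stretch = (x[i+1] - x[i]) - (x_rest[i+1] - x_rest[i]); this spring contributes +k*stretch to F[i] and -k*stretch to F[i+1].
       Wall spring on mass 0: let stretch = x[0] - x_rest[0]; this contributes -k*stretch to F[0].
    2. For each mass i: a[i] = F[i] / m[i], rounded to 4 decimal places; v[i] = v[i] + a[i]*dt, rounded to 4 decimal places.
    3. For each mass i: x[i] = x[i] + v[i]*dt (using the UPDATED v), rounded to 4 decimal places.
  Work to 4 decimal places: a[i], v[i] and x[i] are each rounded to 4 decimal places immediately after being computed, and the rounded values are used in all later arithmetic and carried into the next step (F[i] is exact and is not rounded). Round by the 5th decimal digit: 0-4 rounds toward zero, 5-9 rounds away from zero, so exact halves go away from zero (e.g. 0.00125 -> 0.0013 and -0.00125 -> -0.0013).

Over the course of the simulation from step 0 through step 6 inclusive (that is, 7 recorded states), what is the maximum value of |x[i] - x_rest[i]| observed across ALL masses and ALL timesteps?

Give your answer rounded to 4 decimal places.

Step 0: x=[1.0000 6.0000] v=[0.0000 2.0000]
Step 1: x=[1.5000 6.2500] v=[2.0000 1.0000]
Step 2: x=[2.4063 6.2813] v=[3.6250 0.1250]
Step 3: x=[3.4962 6.2032] v=[4.3594 -0.3125]
Step 4: x=[4.4874 6.1617] v=[3.9648 -0.1660]
Step 5: x=[5.1270 6.2859] v=[2.5583 0.4969]
Step 6: x=[5.2706 6.6403] v=[0.5743 1.4175]
Max displacement = 2.2706

Answer: 2.2706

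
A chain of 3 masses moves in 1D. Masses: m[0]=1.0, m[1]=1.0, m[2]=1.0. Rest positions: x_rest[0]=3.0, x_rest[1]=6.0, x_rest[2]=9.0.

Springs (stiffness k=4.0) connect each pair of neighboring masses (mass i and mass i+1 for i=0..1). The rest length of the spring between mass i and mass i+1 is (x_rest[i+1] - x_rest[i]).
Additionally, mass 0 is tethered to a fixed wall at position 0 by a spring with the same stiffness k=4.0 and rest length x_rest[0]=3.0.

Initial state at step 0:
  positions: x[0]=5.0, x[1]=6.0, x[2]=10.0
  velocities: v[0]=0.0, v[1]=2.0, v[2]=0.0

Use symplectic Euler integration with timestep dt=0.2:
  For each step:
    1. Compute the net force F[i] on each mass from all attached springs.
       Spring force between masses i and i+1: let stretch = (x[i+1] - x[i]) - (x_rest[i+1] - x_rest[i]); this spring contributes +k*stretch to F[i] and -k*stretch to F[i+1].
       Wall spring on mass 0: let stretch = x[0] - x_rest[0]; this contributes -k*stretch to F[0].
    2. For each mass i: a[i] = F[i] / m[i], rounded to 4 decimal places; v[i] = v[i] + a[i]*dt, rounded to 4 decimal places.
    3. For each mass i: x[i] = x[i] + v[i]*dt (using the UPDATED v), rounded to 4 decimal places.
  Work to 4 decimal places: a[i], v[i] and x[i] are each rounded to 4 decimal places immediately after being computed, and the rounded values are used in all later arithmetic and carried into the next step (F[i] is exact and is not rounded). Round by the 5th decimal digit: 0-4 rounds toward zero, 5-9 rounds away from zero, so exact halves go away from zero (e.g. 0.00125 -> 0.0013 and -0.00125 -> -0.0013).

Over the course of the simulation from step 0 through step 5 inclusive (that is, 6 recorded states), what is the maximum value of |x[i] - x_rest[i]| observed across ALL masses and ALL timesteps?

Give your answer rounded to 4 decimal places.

Step 0: x=[5.0000 6.0000 10.0000] v=[0.0000 2.0000 0.0000]
Step 1: x=[4.3600 6.8800 9.8400] v=[-3.2000 4.4000 -0.8000]
Step 2: x=[3.4256 7.8304 9.6864] v=[-4.6720 4.7520 -0.7680]
Step 3: x=[2.6479 8.3730 9.7158] v=[-3.8886 2.7130 0.1472]
Step 4: x=[2.3625 8.2144 10.0104] v=[-1.4268 -0.7928 1.4730]
Step 5: x=[2.6354 7.4069 10.4976] v=[1.3647 -4.0375 2.4362]
Max displacement = 2.3730

Answer: 2.3730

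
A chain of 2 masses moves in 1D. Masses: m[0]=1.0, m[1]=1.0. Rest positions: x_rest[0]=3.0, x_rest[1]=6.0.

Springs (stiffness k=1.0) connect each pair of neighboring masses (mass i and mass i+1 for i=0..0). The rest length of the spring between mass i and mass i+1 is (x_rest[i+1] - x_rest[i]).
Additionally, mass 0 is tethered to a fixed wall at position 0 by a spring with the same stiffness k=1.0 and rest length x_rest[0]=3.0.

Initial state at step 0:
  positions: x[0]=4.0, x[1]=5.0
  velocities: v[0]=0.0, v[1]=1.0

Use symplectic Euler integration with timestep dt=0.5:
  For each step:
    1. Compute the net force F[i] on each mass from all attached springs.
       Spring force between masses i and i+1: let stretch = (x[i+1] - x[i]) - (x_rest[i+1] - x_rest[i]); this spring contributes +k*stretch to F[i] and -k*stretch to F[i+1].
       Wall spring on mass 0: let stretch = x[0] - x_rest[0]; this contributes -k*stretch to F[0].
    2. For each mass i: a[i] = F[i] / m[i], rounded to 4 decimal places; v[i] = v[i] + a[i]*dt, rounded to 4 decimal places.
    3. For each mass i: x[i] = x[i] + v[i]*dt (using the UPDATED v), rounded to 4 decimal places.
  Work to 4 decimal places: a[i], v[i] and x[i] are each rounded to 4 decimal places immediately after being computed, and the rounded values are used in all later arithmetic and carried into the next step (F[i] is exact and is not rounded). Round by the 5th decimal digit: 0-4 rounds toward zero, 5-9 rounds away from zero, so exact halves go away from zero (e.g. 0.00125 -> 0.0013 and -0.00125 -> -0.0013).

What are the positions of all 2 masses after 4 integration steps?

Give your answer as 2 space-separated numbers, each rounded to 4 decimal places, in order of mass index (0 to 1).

Step 0: x=[4.0000 5.0000] v=[0.0000 1.0000]
Step 1: x=[3.2500 6.0000] v=[-1.5000 2.0000]
Step 2: x=[2.3750 7.0625] v=[-1.7500 2.1250]
Step 3: x=[2.0781 7.7032] v=[-0.5938 1.2813]
Step 4: x=[2.6680 7.6876] v=[1.1797 -0.0313]

Answer: 2.6680 7.6876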